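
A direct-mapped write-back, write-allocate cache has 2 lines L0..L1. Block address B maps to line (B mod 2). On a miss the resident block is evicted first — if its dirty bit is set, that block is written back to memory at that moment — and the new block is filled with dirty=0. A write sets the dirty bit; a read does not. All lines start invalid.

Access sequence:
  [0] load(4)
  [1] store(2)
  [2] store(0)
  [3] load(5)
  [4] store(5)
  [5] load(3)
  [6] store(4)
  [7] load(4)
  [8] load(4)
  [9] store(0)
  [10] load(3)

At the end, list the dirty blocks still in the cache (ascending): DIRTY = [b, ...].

0: R B4 -> L0 miss  d=-]
1: W B2 -> L0 miss  d=D]
2: W B0 -> L0 miss wb->B2  d=D]
3: R B5 -> L1 miss  d=-]
4: W B5 -> L1 hit  d=D]
5: R B3 -> L1 miss wb->B5  d=-]
6: W B4 -> L0 miss wb->B0  d=D]
7: R B4 -> L0 hit  d=D]
8: R B4 -> L0 hit  d=D]
9: W B0 -> L0 miss wb->B4  d=D]
10: R B3 -> L1 hit  d=-]

DIRTY = [0]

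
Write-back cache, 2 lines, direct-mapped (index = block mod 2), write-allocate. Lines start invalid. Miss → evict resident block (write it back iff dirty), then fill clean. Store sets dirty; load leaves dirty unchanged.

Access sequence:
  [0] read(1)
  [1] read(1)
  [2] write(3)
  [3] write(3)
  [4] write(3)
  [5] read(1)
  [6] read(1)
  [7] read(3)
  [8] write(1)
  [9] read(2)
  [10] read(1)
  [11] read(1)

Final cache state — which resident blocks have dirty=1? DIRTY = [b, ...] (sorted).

0: R B1 -> L1 miss  d=-]
1: R B1 -> L1 hit  d=-]
2: W B3 -> L1 miss  d=D]
3: W B3 -> L1 hit  d=D]
4: W B3 -> L1 hit  d=D]
5: R B1 -> L1 miss wb->B3  d=-]
6: R B1 -> L1 hit  d=-]
7: R B3 -> L1 miss  d=-]
8: W B1 -> L1 miss  d=D]
9: R B2 -> L0 miss  d=-]
10: R B1 -> L1 hit  d=D]
11: R B1 -> L1 hit  d=D]

DIRTY = [1]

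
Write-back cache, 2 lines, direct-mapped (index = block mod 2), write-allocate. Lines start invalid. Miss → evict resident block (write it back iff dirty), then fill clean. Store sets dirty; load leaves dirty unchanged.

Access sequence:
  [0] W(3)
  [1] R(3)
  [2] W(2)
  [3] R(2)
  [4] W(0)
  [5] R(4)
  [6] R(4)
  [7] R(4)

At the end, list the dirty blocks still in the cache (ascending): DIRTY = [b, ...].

DIRTY = [3]

  0 | W B3 → L1 miss [D]
  1 | R B3 → L1 hit [D]
  2 | W B2 → L0 miss [D]
  3 | R B2 → L0 hit [D]
  4 | W B0 → L0 miss wb→B2 [D]
  5 | R B4 → L0 miss wb→B0 [-]
  6 | R B4 → L0 hit [-]
  7 | R B4 → L0 hit [-]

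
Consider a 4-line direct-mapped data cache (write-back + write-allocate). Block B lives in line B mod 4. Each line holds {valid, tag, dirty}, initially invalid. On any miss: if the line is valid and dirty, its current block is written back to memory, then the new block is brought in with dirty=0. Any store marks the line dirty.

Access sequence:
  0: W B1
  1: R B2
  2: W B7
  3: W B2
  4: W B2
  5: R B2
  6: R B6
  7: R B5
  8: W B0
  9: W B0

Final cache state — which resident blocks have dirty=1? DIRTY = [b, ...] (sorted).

DIRTY = [0, 7]

0: W B1 → L1 miss [D]
1: R B2 → L2 miss [-]
2: W B7 → L3 miss [D]
3: W B2 → L2 hit [D]
4: W B2 → L2 hit [D]
5: R B2 → L2 hit [D]
6: R B6 → L2 miss wb→B2 [-]
7: R B5 → L1 miss wb→B1 [-]
8: W B0 → L0 miss [D]
9: W B0 → L0 hit [D]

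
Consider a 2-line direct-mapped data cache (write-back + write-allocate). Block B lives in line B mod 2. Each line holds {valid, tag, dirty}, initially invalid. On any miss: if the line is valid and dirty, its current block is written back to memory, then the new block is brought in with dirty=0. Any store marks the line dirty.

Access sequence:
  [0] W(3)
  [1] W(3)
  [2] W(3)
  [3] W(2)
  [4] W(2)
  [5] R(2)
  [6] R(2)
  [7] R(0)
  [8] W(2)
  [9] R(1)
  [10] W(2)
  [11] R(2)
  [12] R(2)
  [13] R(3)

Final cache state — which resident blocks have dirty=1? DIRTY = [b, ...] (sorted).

0: W B3 -> L1 miss  d=D]
1: W B3 -> L1 hit  d=D]
2: W B3 -> L1 hit  d=D]
3: W B2 -> L0 miss  d=D]
4: W B2 -> L0 hit  d=D]
5: R B2 -> L0 hit  d=D]
6: R B2 -> L0 hit  d=D]
7: R B0 -> L0 miss wb->B2  d=-]
8: W B2 -> L0 miss  d=D]
9: R B1 -> L1 miss wb->B3  d=-]
10: W B2 -> L0 hit  d=D]
11: R B2 -> L0 hit  d=D]
12: R B2 -> L0 hit  d=D]
13: R B3 -> L1 miss  d=-]

DIRTY = [2]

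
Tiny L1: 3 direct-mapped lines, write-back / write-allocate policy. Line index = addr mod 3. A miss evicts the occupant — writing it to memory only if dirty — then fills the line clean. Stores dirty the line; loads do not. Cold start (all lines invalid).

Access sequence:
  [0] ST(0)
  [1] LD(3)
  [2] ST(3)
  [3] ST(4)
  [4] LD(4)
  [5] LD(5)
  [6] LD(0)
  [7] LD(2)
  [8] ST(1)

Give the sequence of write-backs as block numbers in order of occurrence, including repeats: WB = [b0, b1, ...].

0: W B0 -> L0 miss  d=D]
1: R B3 -> L0 miss wb->B0  d=-]
2: W B3 -> L0 hit  d=D]
3: W B4 -> L1 miss  d=D]
4: R B4 -> L1 hit  d=D]
5: R B5 -> L2 miss  d=-]
6: R B0 -> L0 miss wb->B3  d=-]
7: R B2 -> L2 miss  d=-]
8: W B1 -> L1 miss wb->B4  d=D]

WB = [0, 3, 4]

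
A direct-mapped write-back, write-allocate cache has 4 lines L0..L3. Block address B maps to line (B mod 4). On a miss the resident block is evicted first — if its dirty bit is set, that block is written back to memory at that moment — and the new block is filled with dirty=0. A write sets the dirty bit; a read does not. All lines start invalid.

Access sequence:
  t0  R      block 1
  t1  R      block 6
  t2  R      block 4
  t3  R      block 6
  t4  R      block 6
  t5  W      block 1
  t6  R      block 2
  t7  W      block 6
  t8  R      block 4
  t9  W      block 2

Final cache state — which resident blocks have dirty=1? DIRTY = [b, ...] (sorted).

0: R B1 -> L1 miss  d=-]
1: R B6 -> L2 miss  d=-]
2: R B4 -> L0 miss  d=-]
3: R B6 -> L2 hit  d=-]
4: R B6 -> L2 hit  d=-]
5: W B1 -> L1 hit  d=D]
6: R B2 -> L2 miss  d=-]
7: W B6 -> L2 miss  d=D]
8: R B4 -> L0 hit  d=-]
9: W B2 -> L2 miss wb->B6  d=D]

DIRTY = [1, 2]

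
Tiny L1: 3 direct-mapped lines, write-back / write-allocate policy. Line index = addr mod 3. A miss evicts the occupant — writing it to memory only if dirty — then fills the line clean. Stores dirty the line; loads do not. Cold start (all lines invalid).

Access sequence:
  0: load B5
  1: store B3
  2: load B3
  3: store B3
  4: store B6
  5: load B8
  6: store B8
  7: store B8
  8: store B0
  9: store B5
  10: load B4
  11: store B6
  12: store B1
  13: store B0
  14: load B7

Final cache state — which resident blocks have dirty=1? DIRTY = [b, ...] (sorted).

DIRTY = [0, 5]

0: R B5 -> L2 miss  d=-]
1: W B3 -> L0 miss  d=D]
2: R B3 -> L0 hit  d=D]
3: W B3 -> L0 hit  d=D]
4: W B6 -> L0 miss wb->B3  d=D]
5: R B8 -> L2 miss  d=-]
6: W B8 -> L2 hit  d=D]
7: W B8 -> L2 hit  d=D]
8: W B0 -> L0 miss wb->B6  d=D]
9: W B5 -> L2 miss wb->B8  d=D]
10: R B4 -> L1 miss  d=-]
11: W B6 -> L0 miss wb->B0  d=D]
12: W B1 -> L1 miss  d=D]
13: W B0 -> L0 miss wb->B6  d=D]
14: R B7 -> L1 miss wb->B1  d=-]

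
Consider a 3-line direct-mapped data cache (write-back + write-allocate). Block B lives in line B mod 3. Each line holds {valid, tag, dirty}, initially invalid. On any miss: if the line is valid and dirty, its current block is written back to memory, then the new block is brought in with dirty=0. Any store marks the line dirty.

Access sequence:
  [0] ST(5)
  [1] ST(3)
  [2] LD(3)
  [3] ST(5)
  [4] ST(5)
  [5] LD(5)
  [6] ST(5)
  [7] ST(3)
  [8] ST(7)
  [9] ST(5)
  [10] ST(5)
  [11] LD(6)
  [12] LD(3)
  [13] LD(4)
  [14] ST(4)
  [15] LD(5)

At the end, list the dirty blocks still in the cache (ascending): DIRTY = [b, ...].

0: W B5 -> L2 miss  d=D]
1: W B3 -> L0 miss  d=D]
2: R B3 -> L0 hit  d=D]
3: W B5 -> L2 hit  d=D]
4: W B5 -> L2 hit  d=D]
5: R B5 -> L2 hit  d=D]
6: W B5 -> L2 hit  d=D]
7: W B3 -> L0 hit  d=D]
8: W B7 -> L1 miss  d=D]
9: W B5 -> L2 hit  d=D]
10: W B5 -> L2 hit  d=D]
11: R B6 -> L0 miss wb->B3  d=-]
12: R B3 -> L0 miss  d=-]
13: R B4 -> L1 miss wb->B7  d=-]
14: W B4 -> L1 hit  d=D]
15: R B5 -> L2 hit  d=D]

DIRTY = [4, 5]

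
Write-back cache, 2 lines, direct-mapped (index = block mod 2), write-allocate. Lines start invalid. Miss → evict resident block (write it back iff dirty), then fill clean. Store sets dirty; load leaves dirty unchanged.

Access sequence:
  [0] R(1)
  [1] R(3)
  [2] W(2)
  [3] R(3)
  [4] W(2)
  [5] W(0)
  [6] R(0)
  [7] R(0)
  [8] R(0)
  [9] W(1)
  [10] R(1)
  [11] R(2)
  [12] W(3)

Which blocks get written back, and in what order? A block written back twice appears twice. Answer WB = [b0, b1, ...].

0: R B1 → L1 miss [-]
1: R B3 → L1 miss [-]
2: W B2 → L0 miss [D]
3: R B3 → L1 hit [-]
4: W B2 → L0 hit [D]
5: W B0 → L0 miss wb→B2 [D]
6: R B0 → L0 hit [D]
7: R B0 → L0 hit [D]
8: R B0 → L0 hit [D]
9: W B1 → L1 miss [D]
10: R B1 → L1 hit [D]
11: R B2 → L0 miss wb→B0 [-]
12: W B3 → L1 miss wb→B1 [D]

WB = [2, 0, 1]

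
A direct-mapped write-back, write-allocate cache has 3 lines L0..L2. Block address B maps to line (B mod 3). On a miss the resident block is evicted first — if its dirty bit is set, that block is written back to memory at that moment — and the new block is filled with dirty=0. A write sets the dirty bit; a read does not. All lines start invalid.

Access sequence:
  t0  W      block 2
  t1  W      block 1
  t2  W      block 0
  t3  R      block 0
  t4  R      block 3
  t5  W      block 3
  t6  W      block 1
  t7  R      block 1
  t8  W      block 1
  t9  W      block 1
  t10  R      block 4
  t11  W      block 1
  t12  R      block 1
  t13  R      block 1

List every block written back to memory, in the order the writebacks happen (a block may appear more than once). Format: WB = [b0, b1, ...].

WB = [0, 1]

  0 | W B2 → L2 miss [D]
  1 | W B1 → L1 miss [D]
  2 | W B0 → L0 miss [D]
  3 | R B0 → L0 hit [D]
  4 | R B3 → L0 miss wb→B0 [-]
  5 | W B3 → L0 hit [D]
  6 | W B1 → L1 hit [D]
  7 | R B1 → L1 hit [D]
  8 | W B1 → L1 hit [D]
  9 | W B1 → L1 hit [D]
  10 | R B4 → L1 miss wb→B1 [-]
  11 | W B1 → L1 miss [D]
  12 | R B1 → L1 hit [D]
  13 | R B1 → L1 hit [D]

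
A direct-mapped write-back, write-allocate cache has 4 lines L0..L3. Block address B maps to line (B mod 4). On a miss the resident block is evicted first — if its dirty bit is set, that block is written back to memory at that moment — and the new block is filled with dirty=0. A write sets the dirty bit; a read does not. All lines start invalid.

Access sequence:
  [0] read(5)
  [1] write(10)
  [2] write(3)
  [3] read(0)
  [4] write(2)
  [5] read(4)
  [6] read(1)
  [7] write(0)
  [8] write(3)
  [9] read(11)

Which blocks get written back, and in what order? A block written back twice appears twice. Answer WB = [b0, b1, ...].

0: R B5 -> L1 miss  d=-]
1: W B10 -> L2 miss  d=D]
2: W B3 -> L3 miss  d=D]
3: R B0 -> L0 miss  d=-]
4: W B2 -> L2 miss wb->B10  d=D]
5: R B4 -> L0 miss  d=-]
6: R B1 -> L1 miss  d=-]
7: W B0 -> L0 miss  d=D]
8: W B3 -> L3 hit  d=D]
9: R B11 -> L3 miss wb->B3  d=-]

WB = [10, 3]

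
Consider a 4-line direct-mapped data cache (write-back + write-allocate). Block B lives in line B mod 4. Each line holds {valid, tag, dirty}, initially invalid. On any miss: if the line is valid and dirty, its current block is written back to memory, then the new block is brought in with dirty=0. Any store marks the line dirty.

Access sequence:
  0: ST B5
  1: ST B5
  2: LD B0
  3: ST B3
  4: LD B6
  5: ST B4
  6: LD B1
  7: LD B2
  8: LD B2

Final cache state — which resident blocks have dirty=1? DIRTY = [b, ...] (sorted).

  0 | W B5 → L1 miss [D]
  1 | W B5 → L1 hit [D]
  2 | R B0 → L0 miss [-]
  3 | W B3 → L3 miss [D]
  4 | R B6 → L2 miss [-]
  5 | W B4 → L0 miss [D]
  6 | R B1 → L1 miss wb→B5 [-]
  7 | R B2 → L2 miss [-]
  8 | R B2 → L2 hit [-]

DIRTY = [3, 4]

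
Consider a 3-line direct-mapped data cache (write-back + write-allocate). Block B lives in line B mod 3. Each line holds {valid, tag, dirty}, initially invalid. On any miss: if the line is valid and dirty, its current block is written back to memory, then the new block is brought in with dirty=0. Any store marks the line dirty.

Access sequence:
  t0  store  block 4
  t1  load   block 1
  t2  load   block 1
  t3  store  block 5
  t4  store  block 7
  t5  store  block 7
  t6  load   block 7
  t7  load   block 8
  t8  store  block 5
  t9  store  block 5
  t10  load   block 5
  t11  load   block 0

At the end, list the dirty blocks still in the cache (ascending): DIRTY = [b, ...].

0: W B4 -> L1 miss  d=D]
1: R B1 -> L1 miss wb->B4  d=-]
2: R B1 -> L1 hit  d=-]
3: W B5 -> L2 miss  d=D]
4: W B7 -> L1 miss  d=D]
5: W B7 -> L1 hit  d=D]
6: R B7 -> L1 hit  d=D]
7: R B8 -> L2 miss wb->B5  d=-]
8: W B5 -> L2 miss  d=D]
9: W B5 -> L2 hit  d=D]
10: R B5 -> L2 hit  d=D]
11: R B0 -> L0 miss  d=-]

DIRTY = [5, 7]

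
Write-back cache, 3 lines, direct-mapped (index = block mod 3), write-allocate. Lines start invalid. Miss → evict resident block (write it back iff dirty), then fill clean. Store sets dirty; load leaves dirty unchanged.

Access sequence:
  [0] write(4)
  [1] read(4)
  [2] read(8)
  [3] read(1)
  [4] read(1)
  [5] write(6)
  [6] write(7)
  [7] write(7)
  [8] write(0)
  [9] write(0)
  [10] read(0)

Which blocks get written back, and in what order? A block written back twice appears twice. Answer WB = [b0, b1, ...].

WB = [4, 6]

0: W B4 → L1 miss [D]
1: R B4 → L1 hit [D]
2: R B8 → L2 miss [-]
3: R B1 → L1 miss wb→B4 [-]
4: R B1 → L1 hit [-]
5: W B6 → L0 miss [D]
6: W B7 → L1 miss [D]
7: W B7 → L1 hit [D]
8: W B0 → L0 miss wb→B6 [D]
9: W B0 → L0 hit [D]
10: R B0 → L0 hit [D]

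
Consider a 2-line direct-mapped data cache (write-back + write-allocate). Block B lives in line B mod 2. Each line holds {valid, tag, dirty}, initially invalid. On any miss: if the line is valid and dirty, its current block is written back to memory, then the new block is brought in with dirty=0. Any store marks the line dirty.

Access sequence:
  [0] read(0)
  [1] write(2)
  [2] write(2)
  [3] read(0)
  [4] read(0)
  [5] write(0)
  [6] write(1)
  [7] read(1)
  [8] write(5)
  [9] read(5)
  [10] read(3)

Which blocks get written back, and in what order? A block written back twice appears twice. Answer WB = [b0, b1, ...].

  0 | R B0 → L0 miss [-]
  1 | W B2 → L0 miss [D]
  2 | W B2 → L0 hit [D]
  3 | R B0 → L0 miss wb→B2 [-]
  4 | R B0 → L0 hit [-]
  5 | W B0 → L0 hit [D]
  6 | W B1 → L1 miss [D]
  7 | R B1 → L1 hit [D]
  8 | W B5 → L1 miss wb→B1 [D]
  9 | R B5 → L1 hit [D]
  10 | R B3 → L1 miss wb→B5 [-]

WB = [2, 1, 5]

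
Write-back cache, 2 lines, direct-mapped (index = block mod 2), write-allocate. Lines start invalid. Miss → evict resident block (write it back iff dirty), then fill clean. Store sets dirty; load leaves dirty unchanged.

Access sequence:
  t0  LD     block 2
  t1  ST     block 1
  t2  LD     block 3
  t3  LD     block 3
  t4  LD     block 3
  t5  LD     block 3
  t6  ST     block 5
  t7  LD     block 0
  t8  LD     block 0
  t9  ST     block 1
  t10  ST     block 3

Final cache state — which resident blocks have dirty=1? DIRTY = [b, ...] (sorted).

  0 | R B2 → L0 miss [-]
  1 | W B1 → L1 miss [D]
  2 | R B3 → L1 miss wb→B1 [-]
  3 | R B3 → L1 hit [-]
  4 | R B3 → L1 hit [-]
  5 | R B3 → L1 hit [-]
  6 | W B5 → L1 miss [D]
  7 | R B0 → L0 miss [-]
  8 | R B0 → L0 hit [-]
  9 | W B1 → L1 miss wb→B5 [D]
  10 | W B3 → L1 miss wb→B1 [D]

DIRTY = [3]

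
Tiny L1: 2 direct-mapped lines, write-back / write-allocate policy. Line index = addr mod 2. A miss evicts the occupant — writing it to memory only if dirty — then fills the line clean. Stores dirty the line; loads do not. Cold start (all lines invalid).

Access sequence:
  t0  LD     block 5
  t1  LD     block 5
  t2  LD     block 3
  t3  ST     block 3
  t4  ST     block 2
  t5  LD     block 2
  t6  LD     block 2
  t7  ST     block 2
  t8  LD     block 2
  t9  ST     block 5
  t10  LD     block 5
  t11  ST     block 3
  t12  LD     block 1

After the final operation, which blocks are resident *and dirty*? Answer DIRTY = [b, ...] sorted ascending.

DIRTY = [2]

0: R B5 -> L1 miss  d=-]
1: R B5 -> L1 hit  d=-]
2: R B3 -> L1 miss  d=-]
3: W B3 -> L1 hit  d=D]
4: W B2 -> L0 miss  d=D]
5: R B2 -> L0 hit  d=D]
6: R B2 -> L0 hit  d=D]
7: W B2 -> L0 hit  d=D]
8: R B2 -> L0 hit  d=D]
9: W B5 -> L1 miss wb->B3  d=D]
10: R B5 -> L1 hit  d=D]
11: W B3 -> L1 miss wb->B5  d=D]
12: R B1 -> L1 miss wb->B3  d=-]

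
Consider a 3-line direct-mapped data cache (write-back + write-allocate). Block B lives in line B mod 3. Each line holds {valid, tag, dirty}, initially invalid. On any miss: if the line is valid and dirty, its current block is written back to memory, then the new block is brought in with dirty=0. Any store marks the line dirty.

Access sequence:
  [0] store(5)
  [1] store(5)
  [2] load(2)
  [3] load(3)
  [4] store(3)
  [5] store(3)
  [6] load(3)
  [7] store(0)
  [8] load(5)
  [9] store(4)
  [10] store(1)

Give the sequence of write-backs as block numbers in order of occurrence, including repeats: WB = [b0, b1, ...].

WB = [5, 3, 4]

0: W B5 → L2 miss [D]
1: W B5 → L2 hit [D]
2: R B2 → L2 miss wb→B5 [-]
3: R B3 → L0 miss [-]
4: W B3 → L0 hit [D]
5: W B3 → L0 hit [D]
6: R B3 → L0 hit [D]
7: W B0 → L0 miss wb→B3 [D]
8: R B5 → L2 miss [-]
9: W B4 → L1 miss [D]
10: W B1 → L1 miss wb→B4 [D]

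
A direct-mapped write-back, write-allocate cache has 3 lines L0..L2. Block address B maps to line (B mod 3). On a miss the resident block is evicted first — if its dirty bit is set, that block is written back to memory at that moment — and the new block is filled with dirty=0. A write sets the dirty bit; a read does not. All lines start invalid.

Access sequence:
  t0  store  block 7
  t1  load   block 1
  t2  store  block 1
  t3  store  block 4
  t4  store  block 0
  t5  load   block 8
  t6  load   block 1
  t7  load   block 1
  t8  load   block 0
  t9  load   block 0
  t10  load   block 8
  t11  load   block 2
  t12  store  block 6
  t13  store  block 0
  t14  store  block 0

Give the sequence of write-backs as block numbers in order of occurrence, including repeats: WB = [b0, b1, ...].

0: W B7 -> L1 miss  d=D]
1: R B1 -> L1 miss wb->B7  d=-]
2: W B1 -> L1 hit  d=D]
3: W B4 -> L1 miss wb->B1  d=D]
4: W B0 -> L0 miss  d=D]
5: R B8 -> L2 miss  d=-]
6: R B1 -> L1 miss wb->B4  d=-]
7: R B1 -> L1 hit  d=-]
8: R B0 -> L0 hit  d=D]
9: R B0 -> L0 hit  d=D]
10: R B8 -> L2 hit  d=-]
11: R B2 -> L2 miss  d=-]
12: W B6 -> L0 miss wb->B0  d=D]
13: W B0 -> L0 miss wb->B6  d=D]
14: W B0 -> L0 hit  d=D]

WB = [7, 1, 4, 0, 6]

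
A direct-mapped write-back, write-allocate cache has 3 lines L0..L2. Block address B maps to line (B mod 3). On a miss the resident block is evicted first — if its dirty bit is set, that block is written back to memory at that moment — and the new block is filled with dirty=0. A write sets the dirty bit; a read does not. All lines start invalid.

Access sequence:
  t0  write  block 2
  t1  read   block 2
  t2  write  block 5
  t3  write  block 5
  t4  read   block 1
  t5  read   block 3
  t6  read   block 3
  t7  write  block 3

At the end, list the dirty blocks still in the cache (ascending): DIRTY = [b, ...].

DIRTY = [3, 5]

0: W B2 → L2 miss [D]
1: R B2 → L2 hit [D]
2: W B5 → L2 miss wb→B2 [D]
3: W B5 → L2 hit [D]
4: R B1 → L1 miss [-]
5: R B3 → L0 miss [-]
6: R B3 → L0 hit [-]
7: W B3 → L0 hit [D]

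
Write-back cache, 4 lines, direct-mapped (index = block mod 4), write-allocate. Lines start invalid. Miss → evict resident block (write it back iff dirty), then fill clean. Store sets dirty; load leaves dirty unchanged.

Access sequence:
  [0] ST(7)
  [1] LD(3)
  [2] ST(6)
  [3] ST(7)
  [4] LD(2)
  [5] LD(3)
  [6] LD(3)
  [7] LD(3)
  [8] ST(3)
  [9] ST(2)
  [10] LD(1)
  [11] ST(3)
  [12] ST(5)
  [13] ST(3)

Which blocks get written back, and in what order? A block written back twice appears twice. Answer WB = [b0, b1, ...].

0: W B7 -> L3 miss  d=D]
1: R B3 -> L3 miss wb->B7  d=-]
2: W B6 -> L2 miss  d=D]
3: W B7 -> L3 miss  d=D]
4: R B2 -> L2 miss wb->B6  d=-]
5: R B3 -> L3 miss wb->B7  d=-]
6: R B3 -> L3 hit  d=-]
7: R B3 -> L3 hit  d=-]
8: W B3 -> L3 hit  d=D]
9: W B2 -> L2 hit  d=D]
10: R B1 -> L1 miss  d=-]
11: W B3 -> L3 hit  d=D]
12: W B5 -> L1 miss  d=D]
13: W B3 -> L3 hit  d=D]

WB = [7, 6, 7]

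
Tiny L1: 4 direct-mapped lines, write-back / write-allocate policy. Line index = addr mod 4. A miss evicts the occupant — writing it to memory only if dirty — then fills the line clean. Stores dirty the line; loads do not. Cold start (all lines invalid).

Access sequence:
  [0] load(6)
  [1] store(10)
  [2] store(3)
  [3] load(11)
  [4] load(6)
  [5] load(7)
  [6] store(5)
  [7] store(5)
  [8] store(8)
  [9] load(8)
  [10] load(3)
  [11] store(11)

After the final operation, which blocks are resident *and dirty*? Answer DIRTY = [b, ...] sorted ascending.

DIRTY = [5, 8, 11]

0: R B6 -> L2 miss  d=-]
1: W B10 -> L2 miss  d=D]
2: W B3 -> L3 miss  d=D]
3: R B11 -> L3 miss wb->B3  d=-]
4: R B6 -> L2 miss wb->B10  d=-]
5: R B7 -> L3 miss  d=-]
6: W B5 -> L1 miss  d=D]
7: W B5 -> L1 hit  d=D]
8: W B8 -> L0 miss  d=D]
9: R B8 -> L0 hit  d=D]
10: R B3 -> L3 miss  d=-]
11: W B11 -> L3 miss  d=D]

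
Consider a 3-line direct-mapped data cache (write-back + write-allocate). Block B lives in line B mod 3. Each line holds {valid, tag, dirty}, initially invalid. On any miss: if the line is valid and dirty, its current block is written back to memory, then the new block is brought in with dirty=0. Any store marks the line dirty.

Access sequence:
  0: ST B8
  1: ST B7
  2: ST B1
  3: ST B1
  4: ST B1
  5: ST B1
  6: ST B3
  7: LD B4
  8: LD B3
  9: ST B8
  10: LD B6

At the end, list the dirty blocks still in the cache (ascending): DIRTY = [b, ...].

DIRTY = [8]

  0 | W B8 → L2 miss [D]
  1 | W B7 → L1 miss [D]
  2 | W B1 → L1 miss wb→B7 [D]
  3 | W B1 → L1 hit [D]
  4 | W B1 → L1 hit [D]
  5 | W B1 → L1 hit [D]
  6 | W B3 → L0 miss [D]
  7 | R B4 → L1 miss wb→B1 [-]
  8 | R B3 → L0 hit [D]
  9 | W B8 → L2 hit [D]
  10 | R B6 → L0 miss wb→B3 [-]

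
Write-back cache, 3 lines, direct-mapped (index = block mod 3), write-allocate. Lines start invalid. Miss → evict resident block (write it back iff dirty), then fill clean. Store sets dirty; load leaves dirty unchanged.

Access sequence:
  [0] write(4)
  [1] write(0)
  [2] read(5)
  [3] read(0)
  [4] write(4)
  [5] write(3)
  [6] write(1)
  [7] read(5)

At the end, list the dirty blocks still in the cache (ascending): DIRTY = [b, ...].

  0 | W B4 → L1 miss [D]
  1 | W B0 → L0 miss [D]
  2 | R B5 → L2 miss [-]
  3 | R B0 → L0 hit [D]
  4 | W B4 → L1 hit [D]
  5 | W B3 → L0 miss wb→B0 [D]
  6 | W B1 → L1 miss wb→B4 [D]
  7 | R B5 → L2 hit [-]

DIRTY = [1, 3]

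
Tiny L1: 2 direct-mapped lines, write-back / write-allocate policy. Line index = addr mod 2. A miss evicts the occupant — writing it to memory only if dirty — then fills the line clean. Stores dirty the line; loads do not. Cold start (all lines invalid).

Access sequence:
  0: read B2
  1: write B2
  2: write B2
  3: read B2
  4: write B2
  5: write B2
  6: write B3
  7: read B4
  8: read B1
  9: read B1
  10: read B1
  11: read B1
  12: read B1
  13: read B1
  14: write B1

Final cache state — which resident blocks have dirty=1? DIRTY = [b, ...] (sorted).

DIRTY = [1]

0: R B2 → L0 miss [-]
1: W B2 → L0 hit [D]
2: W B2 → L0 hit [D]
3: R B2 → L0 hit [D]
4: W B2 → L0 hit [D]
5: W B2 → L0 hit [D]
6: W B3 → L1 miss [D]
7: R B4 → L0 miss wb→B2 [-]
8: R B1 → L1 miss wb→B3 [-]
9: R B1 → L1 hit [-]
10: R B1 → L1 hit [-]
11: R B1 → L1 hit [-]
12: R B1 → L1 hit [-]
13: R B1 → L1 hit [-]
14: W B1 → L1 hit [D]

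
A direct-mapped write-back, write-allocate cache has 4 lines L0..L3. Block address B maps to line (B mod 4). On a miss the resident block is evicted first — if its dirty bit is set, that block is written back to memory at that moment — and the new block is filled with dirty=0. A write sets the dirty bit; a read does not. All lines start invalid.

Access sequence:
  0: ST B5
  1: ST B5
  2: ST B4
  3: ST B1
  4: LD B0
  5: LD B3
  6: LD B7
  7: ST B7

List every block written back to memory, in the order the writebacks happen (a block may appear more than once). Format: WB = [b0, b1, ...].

  0 | W B5 → L1 miss [D]
  1 | W B5 → L1 hit [D]
  2 | W B4 → L0 miss [D]
  3 | W B1 → L1 miss wb→B5 [D]
  4 | R B0 → L0 miss wb→B4 [-]
  5 | R B3 → L3 miss [-]
  6 | R B7 → L3 miss [-]
  7 | W B7 → L3 hit [D]

WB = [5, 4]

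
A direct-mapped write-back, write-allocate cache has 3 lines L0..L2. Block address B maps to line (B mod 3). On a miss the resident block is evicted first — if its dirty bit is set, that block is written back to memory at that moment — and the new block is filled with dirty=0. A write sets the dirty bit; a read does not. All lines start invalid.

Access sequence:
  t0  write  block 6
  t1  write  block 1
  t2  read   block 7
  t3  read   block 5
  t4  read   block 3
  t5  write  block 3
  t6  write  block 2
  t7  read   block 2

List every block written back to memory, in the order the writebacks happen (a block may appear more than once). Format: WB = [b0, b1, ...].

WB = [1, 6]

0: W B6 -> L0 miss  d=D]
1: W B1 -> L1 miss  d=D]
2: R B7 -> L1 miss wb->B1  d=-]
3: R B5 -> L2 miss  d=-]
4: R B3 -> L0 miss wb->B6  d=-]
5: W B3 -> L0 hit  d=D]
6: W B2 -> L2 miss  d=D]
7: R B2 -> L2 hit  d=D]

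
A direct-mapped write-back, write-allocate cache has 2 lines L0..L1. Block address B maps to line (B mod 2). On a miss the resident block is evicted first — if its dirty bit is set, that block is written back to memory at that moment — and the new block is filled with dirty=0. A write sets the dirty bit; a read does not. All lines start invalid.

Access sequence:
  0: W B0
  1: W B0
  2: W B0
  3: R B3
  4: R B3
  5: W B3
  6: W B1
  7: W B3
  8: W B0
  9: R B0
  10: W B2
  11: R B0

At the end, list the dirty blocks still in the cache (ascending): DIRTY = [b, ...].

DIRTY = [3]

0: W B0 → L0 miss [D]
1: W B0 → L0 hit [D]
2: W B0 → L0 hit [D]
3: R B3 → L1 miss [-]
4: R B3 → L1 hit [-]
5: W B3 → L1 hit [D]
6: W B1 → L1 miss wb→B3 [D]
7: W B3 → L1 miss wb→B1 [D]
8: W B0 → L0 hit [D]
9: R B0 → L0 hit [D]
10: W B2 → L0 miss wb→B0 [D]
11: R B0 → L0 miss wb→B2 [-]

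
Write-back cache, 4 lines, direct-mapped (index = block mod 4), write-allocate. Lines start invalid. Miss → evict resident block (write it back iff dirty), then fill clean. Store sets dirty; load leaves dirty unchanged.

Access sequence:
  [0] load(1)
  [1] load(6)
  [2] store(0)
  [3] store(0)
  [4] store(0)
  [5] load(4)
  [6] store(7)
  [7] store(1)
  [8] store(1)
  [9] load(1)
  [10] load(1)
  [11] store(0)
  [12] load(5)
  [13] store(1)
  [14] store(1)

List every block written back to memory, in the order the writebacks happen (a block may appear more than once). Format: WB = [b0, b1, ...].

  0 | R B1 → L1 miss [-]
  1 | R B6 → L2 miss [-]
  2 | W B0 → L0 miss [D]
  3 | W B0 → L0 hit [D]
  4 | W B0 → L0 hit [D]
  5 | R B4 → L0 miss wb→B0 [-]
  6 | W B7 → L3 miss [D]
  7 | W B1 → L1 hit [D]
  8 | W B1 → L1 hit [D]
  9 | R B1 → L1 hit [D]
  10 | R B1 → L1 hit [D]
  11 | W B0 → L0 miss [D]
  12 | R B5 → L1 miss wb→B1 [-]
  13 | W B1 → L1 miss [D]
  14 | W B1 → L1 hit [D]

WB = [0, 1]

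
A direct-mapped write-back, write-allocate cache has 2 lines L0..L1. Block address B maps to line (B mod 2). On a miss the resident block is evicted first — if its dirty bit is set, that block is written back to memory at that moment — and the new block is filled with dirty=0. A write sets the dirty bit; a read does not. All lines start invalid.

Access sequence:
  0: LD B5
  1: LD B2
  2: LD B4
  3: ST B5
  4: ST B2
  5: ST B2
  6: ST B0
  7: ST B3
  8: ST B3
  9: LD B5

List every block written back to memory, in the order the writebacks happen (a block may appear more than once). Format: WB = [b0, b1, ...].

WB = [2, 5, 3]

0: R B5 → L1 miss [-]
1: R B2 → L0 miss [-]
2: R B4 → L0 miss [-]
3: W B5 → L1 hit [D]
4: W B2 → L0 miss [D]
5: W B2 → L0 hit [D]
6: W B0 → L0 miss wb→B2 [D]
7: W B3 → L1 miss wb→B5 [D]
8: W B3 → L1 hit [D]
9: R B5 → L1 miss wb→B3 [-]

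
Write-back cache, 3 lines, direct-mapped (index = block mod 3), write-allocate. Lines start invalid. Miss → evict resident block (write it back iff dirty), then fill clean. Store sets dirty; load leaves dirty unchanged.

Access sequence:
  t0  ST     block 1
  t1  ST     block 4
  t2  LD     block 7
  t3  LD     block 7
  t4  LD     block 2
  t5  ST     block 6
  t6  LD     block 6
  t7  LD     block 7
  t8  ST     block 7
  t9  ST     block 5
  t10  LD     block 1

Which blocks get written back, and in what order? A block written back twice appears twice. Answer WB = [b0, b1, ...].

0: W B1 -> L1 miss  d=D]
1: W B4 -> L1 miss wb->B1  d=D]
2: R B7 -> L1 miss wb->B4  d=-]
3: R B7 -> L1 hit  d=-]
4: R B2 -> L2 miss  d=-]
5: W B6 -> L0 miss  d=D]
6: R B6 -> L0 hit  d=D]
7: R B7 -> L1 hit  d=-]
8: W B7 -> L1 hit  d=D]
9: W B5 -> L2 miss  d=D]
10: R B1 -> L1 miss wb->B7  d=-]

WB = [1, 4, 7]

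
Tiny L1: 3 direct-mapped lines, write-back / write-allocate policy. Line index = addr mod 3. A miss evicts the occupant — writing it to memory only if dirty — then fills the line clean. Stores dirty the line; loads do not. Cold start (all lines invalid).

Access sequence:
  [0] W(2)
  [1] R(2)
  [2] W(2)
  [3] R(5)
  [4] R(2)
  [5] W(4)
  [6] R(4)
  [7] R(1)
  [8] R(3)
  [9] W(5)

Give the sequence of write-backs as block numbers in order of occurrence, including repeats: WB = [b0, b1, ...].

WB = [2, 4]

0: W B2 → L2 miss [D]
1: R B2 → L2 hit [D]
2: W B2 → L2 hit [D]
3: R B5 → L2 miss wb→B2 [-]
4: R B2 → L2 miss [-]
5: W B4 → L1 miss [D]
6: R B4 → L1 hit [D]
7: R B1 → L1 miss wb→B4 [-]
8: R B3 → L0 miss [-]
9: W B5 → L2 miss [D]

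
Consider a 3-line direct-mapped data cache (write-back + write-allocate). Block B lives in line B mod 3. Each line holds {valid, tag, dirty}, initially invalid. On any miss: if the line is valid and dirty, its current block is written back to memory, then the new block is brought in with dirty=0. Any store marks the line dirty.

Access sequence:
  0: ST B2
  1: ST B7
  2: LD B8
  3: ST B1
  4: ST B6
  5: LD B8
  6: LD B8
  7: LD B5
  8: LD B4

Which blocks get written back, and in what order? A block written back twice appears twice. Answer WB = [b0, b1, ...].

WB = [2, 7, 1]

0: W B2 → L2 miss [D]
1: W B7 → L1 miss [D]
2: R B8 → L2 miss wb→B2 [-]
3: W B1 → L1 miss wb→B7 [D]
4: W B6 → L0 miss [D]
5: R B8 → L2 hit [-]
6: R B8 → L2 hit [-]
7: R B5 → L2 miss [-]
8: R B4 → L1 miss wb→B1 [-]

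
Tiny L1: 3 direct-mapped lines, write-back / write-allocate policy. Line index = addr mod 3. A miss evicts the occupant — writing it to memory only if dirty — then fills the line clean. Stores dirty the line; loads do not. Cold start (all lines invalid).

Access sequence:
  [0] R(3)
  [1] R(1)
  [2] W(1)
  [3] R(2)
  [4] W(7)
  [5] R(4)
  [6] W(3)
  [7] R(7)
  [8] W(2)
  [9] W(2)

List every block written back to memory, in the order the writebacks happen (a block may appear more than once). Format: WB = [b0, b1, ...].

WB = [1, 7]

0: R B3 -> L0 miss  d=-]
1: R B1 -> L1 miss  d=-]
2: W B1 -> L1 hit  d=D]
3: R B2 -> L2 miss  d=-]
4: W B7 -> L1 miss wb->B1  d=D]
5: R B4 -> L1 miss wb->B7  d=-]
6: W B3 -> L0 hit  d=D]
7: R B7 -> L1 miss  d=-]
8: W B2 -> L2 hit  d=D]
9: W B2 -> L2 hit  d=D]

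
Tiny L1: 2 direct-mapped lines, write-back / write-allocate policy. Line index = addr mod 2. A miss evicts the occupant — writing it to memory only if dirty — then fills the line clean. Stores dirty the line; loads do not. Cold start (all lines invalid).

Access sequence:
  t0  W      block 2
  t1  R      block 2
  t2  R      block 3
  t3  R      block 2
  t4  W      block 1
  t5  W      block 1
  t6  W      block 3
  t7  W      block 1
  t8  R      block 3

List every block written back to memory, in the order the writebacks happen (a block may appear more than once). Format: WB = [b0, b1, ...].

  0 | W B2 → L0 miss [D]
  1 | R B2 → L0 hit [D]
  2 | R B3 → L1 miss [-]
  3 | R B2 → L0 hit [D]
  4 | W B1 → L1 miss [D]
  5 | W B1 → L1 hit [D]
  6 | W B3 → L1 miss wb→B1 [D]
  7 | W B1 → L1 miss wb→B3 [D]
  8 | R B3 → L1 miss wb→B1 [-]

WB = [1, 3, 1]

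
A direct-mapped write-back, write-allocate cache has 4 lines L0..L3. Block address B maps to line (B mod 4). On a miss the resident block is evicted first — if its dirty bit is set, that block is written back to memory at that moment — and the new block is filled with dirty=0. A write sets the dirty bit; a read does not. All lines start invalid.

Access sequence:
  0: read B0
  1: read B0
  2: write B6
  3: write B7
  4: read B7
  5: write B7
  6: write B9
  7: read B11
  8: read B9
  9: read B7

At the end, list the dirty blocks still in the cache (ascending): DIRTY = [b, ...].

0: R B0 → L0 miss [-]
1: R B0 → L0 hit [-]
2: W B6 → L2 miss [D]
3: W B7 → L3 miss [D]
4: R B7 → L3 hit [D]
5: W B7 → L3 hit [D]
6: W B9 → L1 miss [D]
7: R B11 → L3 miss wb→B7 [-]
8: R B9 → L1 hit [D]
9: R B7 → L3 miss [-]

DIRTY = [6, 9]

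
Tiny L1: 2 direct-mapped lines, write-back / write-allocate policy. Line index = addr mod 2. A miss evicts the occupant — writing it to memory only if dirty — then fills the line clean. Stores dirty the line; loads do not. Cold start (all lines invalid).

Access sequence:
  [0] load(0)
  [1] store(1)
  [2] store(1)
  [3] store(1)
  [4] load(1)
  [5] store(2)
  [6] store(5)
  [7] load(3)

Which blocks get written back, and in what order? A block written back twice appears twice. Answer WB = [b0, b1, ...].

WB = [1, 5]

0: R B0 -> L0 miss  d=-]
1: W B1 -> L1 miss  d=D]
2: W B1 -> L1 hit  d=D]
3: W B1 -> L1 hit  d=D]
4: R B1 -> L1 hit  d=D]
5: W B2 -> L0 miss  d=D]
6: W B5 -> L1 miss wb->B1  d=D]
7: R B3 -> L1 miss wb->B5  d=-]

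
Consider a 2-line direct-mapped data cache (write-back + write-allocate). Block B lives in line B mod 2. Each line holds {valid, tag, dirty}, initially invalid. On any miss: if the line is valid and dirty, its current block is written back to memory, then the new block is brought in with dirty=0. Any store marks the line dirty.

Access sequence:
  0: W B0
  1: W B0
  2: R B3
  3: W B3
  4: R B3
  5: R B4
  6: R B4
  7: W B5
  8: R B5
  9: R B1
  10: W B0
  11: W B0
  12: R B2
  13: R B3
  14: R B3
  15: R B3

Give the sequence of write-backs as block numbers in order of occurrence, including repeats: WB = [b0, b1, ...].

0: W B0 → L0 miss [D]
1: W B0 → L0 hit [D]
2: R B3 → L1 miss [-]
3: W B3 → L1 hit [D]
4: R B3 → L1 hit [D]
5: R B4 → L0 miss wb→B0 [-]
6: R B4 → L0 hit [-]
7: W B5 → L1 miss wb→B3 [D]
8: R B5 → L1 hit [D]
9: R B1 → L1 miss wb→B5 [-]
10: W B0 → L0 miss [D]
11: W B0 → L0 hit [D]
12: R B2 → L0 miss wb→B0 [-]
13: R B3 → L1 miss [-]
14: R B3 → L1 hit [-]
15: R B3 → L1 hit [-]

WB = [0, 3, 5, 0]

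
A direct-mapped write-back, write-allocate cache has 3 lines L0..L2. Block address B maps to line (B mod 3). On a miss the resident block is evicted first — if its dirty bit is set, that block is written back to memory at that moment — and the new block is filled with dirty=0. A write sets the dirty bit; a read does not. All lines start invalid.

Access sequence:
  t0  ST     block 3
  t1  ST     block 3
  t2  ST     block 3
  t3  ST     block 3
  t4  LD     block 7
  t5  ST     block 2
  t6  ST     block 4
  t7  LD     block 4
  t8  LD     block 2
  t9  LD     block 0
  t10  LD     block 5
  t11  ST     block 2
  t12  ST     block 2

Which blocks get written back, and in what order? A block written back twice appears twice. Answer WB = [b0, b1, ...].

WB = [3, 2]

  0 | W B3 → L0 miss [D]
  1 | W B3 → L0 hit [D]
  2 | W B3 → L0 hit [D]
  3 | W B3 → L0 hit [D]
  4 | R B7 → L1 miss [-]
  5 | W B2 → L2 miss [D]
  6 | W B4 → L1 miss [D]
  7 | R B4 → L1 hit [D]
  8 | R B2 → L2 hit [D]
  9 | R B0 → L0 miss wb→B3 [-]
  10 | R B5 → L2 miss wb→B2 [-]
  11 | W B2 → L2 miss [D]
  12 | W B2 → L2 hit [D]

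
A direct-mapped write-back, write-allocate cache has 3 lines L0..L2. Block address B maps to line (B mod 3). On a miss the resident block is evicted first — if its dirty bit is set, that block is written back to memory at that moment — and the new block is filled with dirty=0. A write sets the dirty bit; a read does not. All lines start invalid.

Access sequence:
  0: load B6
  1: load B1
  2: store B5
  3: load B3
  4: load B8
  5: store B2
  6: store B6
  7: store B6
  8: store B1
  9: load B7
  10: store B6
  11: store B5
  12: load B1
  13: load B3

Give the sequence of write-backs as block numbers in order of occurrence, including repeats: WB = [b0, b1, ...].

WB = [5, 1, 2, 6]

0: R B6 -> L0 miss  d=-]
1: R B1 -> L1 miss  d=-]
2: W B5 -> L2 miss  d=D]
3: R B3 -> L0 miss  d=-]
4: R B8 -> L2 miss wb->B5  d=-]
5: W B2 -> L2 miss  d=D]
6: W B6 -> L0 miss  d=D]
7: W B6 -> L0 hit  d=D]
8: W B1 -> L1 hit  d=D]
9: R B7 -> L1 miss wb->B1  d=-]
10: W B6 -> L0 hit  d=D]
11: W B5 -> L2 miss wb->B2  d=D]
12: R B1 -> L1 miss  d=-]
13: R B3 -> L0 miss wb->B6  d=-]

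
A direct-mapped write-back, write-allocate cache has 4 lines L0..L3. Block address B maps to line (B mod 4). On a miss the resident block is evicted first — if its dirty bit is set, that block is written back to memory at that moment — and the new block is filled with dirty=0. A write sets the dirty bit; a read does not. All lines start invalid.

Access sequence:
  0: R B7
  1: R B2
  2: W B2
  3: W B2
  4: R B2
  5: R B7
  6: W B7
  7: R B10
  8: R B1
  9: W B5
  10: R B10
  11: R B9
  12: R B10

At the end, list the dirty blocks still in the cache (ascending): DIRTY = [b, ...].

DIRTY = [7]

0: R B7 → L3 miss [-]
1: R B2 → L2 miss [-]
2: W B2 → L2 hit [D]
3: W B2 → L2 hit [D]
4: R B2 → L2 hit [D]
5: R B7 → L3 hit [-]
6: W B7 → L3 hit [D]
7: R B10 → L2 miss wb→B2 [-]
8: R B1 → L1 miss [-]
9: W B5 → L1 miss [D]
10: R B10 → L2 hit [-]
11: R B9 → L1 miss wb→B5 [-]
12: R B10 → L2 hit [-]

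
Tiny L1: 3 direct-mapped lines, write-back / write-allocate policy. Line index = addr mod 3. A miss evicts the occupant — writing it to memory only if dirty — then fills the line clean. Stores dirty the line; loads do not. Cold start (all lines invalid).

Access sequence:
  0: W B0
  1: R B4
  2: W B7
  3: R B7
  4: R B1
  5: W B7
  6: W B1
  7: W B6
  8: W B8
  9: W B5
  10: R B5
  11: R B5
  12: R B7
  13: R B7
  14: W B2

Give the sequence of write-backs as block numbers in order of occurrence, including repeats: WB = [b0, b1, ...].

  0 | W B0 → L0 miss [D]
  1 | R B4 → L1 miss [-]
  2 | W B7 → L1 miss [D]
  3 | R B7 → L1 hit [D]
  4 | R B1 → L1 miss wb→B7 [-]
  5 | W B7 → L1 miss [D]
  6 | W B1 → L1 miss wb→B7 [D]
  7 | W B6 → L0 miss wb→B0 [D]
  8 | W B8 → L2 miss [D]
  9 | W B5 → L2 miss wb→B8 [D]
  10 | R B5 → L2 hit [D]
  11 | R B5 → L2 hit [D]
  12 | R B7 → L1 miss wb→B1 [-]
  13 | R B7 → L1 hit [-]
  14 | W B2 → L2 miss wb→B5 [D]

WB = [7, 7, 0, 8, 1, 5]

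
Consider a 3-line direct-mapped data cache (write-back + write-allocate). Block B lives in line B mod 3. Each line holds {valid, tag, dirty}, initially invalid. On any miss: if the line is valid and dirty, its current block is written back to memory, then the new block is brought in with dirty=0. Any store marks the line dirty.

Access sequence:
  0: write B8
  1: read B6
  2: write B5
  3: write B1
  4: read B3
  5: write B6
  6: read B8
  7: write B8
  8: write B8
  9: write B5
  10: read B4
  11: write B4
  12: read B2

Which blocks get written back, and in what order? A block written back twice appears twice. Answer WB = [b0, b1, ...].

0: W B8 → L2 miss [D]
1: R B6 → L0 miss [-]
2: W B5 → L2 miss wb→B8 [D]
3: W B1 → L1 miss [D]
4: R B3 → L0 miss [-]
5: W B6 → L0 miss [D]
6: R B8 → L2 miss wb→B5 [-]
7: W B8 → L2 hit [D]
8: W B8 → L2 hit [D]
9: W B5 → L2 miss wb→B8 [D]
10: R B4 → L1 miss wb→B1 [-]
11: W B4 → L1 hit [D]
12: R B2 → L2 miss wb→B5 [-]

WB = [8, 5, 8, 1, 5]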